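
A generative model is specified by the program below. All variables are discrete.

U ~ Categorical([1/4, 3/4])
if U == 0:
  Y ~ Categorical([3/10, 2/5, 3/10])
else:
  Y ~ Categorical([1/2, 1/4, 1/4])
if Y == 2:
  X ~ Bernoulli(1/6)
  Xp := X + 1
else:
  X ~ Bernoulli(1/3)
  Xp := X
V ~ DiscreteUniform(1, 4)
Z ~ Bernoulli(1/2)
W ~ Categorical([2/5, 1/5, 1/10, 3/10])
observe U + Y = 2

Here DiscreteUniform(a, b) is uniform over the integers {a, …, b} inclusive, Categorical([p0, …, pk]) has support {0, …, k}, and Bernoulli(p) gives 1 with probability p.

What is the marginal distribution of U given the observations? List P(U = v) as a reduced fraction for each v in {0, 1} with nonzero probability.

P(U=0) = 2/7, P(U=1) = 5/7

Enumerate traces; 128 have nonzero weight after conditioning:
  (U=0, Y=2, X=0, V=1, Z=0, W=0) weight 1/320
  (U=0, Y=2, X=0, V=1, Z=0, W=1) weight 1/640
  (U=0, Y=2, X=0, V=1, Z=0, W=2) weight 1/1280
  (U=0, Y=2, X=0, V=1, Z=0, W=3) weight 3/1280
  (U=0, Y=2, X=0, V=1, Z=1, W=0) weight 1/320
  (U=0, Y=2, X=0, V=1, Z=1, W=1) weight 1/640
  (U=0, Y=2, X=0, V=1, Z=1, W=2) weight 1/1280
  (U=0, Y=2, X=0, V=1, Z=1, W=3) weight 3/1280
  (U=1, Y=1, X=0, V=1, Z=0, W=0) weight 1/160
  … 119 more
Group by U:
  weight(U=0) = 3/40
  weight(U=1) = 3/16
Total weight = 3/40 + 3/16 = 21/80
P(U=0 | obs) = 3/40 / 21/80 = 2/7
P(U=1 | obs) = 3/16 / 21/80 = 5/7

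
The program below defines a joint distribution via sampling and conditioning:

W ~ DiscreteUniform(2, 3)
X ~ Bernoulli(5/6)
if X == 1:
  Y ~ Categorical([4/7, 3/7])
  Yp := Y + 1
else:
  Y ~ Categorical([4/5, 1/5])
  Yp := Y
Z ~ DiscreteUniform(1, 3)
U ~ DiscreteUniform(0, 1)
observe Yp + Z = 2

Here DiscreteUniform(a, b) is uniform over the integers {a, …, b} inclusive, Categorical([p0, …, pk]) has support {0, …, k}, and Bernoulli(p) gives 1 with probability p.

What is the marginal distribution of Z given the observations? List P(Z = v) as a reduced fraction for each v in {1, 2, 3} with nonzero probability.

P(Z=1) = 107/135, P(Z=2) = 28/135

Enumerate traces; 12 have nonzero weight after conditioning:
  (W=2, X=0, Y=0, Z=2, U=0) weight 1/90
  (W=2, X=0, Y=0, Z=2, U=1) weight 1/90
  (W=2, X=0, Y=1, Z=1, U=0) weight 1/360
  (W=2, X=0, Y=1, Z=1, U=1) weight 1/360
  (W=2, X=1, Y=0, Z=1, U=0) weight 5/126
  (W=2, X=1, Y=0, Z=1, U=1) weight 5/126
  (W=3, X=0, Y=0, Z=2, U=0) weight 1/90
  (W=3, X=0, Y=0, Z=2, U=1) weight 1/90
  … 4 more
Group by Z:
  weight(Z=1) = 107/630
  weight(Z=2) = 2/45
Total weight = 107/630 + 2/45 = 3/14
P(Z=1 | obs) = 107/630 / 3/14 = 107/135
P(Z=2 | obs) = 2/45 / 3/14 = 28/135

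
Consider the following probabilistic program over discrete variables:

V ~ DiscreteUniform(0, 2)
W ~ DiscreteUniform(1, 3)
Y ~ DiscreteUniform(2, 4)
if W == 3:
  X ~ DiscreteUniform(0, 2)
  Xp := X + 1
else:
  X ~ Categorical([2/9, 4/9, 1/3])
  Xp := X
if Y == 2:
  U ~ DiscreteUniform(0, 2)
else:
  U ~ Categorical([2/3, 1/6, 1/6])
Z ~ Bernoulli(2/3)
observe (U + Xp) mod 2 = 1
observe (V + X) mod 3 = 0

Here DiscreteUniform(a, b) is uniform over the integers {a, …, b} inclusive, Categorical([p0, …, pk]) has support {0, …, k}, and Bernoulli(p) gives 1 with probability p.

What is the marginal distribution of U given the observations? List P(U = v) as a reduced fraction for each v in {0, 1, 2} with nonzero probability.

Enumerate traces; 78 have nonzero weight after conditioning:
  (V=0, W=1, Y=2, X=0, U=1, Z=0) weight 2/2187
  (V=0, W=1, Y=2, X=0, U=1, Z=1) weight 4/2187
  (V=0, W=1, Y=3, X=0, U=1, Z=0) weight 1/2187
  (V=0, W=1, Y=3, X=0, U=1, Z=1) weight 2/2187
  (V=0, W=1, Y=4, X=0, U=1, Z=0) weight 1/2187
  (V=0, W=1, Y=4, X=0, U=1, Z=1) weight 2/2187
  (V=0, W=2, Y=2, X=0, U=1, Z=0) weight 2/2187
  (V=0, W=2, Y=2, X=0, U=1, Z=1) weight 4/2187
  (V=0, W=3, Y=2, X=0, U=0, Z=0) weight 1/729
  (V=0, W=3, Y=2, X=0, U=2, Z=0) weight 1/729
  … 68 more
Group by U:
  weight(U=0) = 70/729
  weight(U=1) = 26/729
  weight(U=2) = 28/729
Total weight = 70/729 + 26/729 + 28/729 = 124/729
P(U=0 | obs) = 70/729 / 124/729 = 35/62
P(U=1 | obs) = 26/729 / 124/729 = 13/62
P(U=2 | obs) = 28/729 / 124/729 = 7/31

P(U=0) = 35/62, P(U=1) = 13/62, P(U=2) = 7/31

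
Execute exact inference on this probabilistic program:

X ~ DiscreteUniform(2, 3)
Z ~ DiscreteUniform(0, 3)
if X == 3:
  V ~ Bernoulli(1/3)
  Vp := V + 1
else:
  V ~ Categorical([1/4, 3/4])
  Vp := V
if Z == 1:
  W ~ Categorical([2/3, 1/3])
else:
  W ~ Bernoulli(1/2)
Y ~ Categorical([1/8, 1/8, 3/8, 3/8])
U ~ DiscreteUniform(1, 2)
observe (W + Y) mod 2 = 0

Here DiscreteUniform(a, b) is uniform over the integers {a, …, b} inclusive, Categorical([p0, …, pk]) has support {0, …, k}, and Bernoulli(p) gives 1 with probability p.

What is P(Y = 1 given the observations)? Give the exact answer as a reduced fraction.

Enumerate traces; 128 have nonzero weight after conditioning:
  (X=2, Z=0, V=0, W=0, Y=0, U=1) weight 1/1024
  (X=2, Z=0, V=0, W=0, Y=0, U=2) weight 1/1024
  (X=2, Z=0, V=0, W=0, Y=2, U=1) weight 3/1024
  (X=2, Z=0, V=0, W=0, Y=2, U=2) weight 3/1024
  (X=2, Z=0, V=0, W=1, Y=1, U=1) weight 1/1024
  (X=2, Z=0, V=0, W=1, Y=1, U=2) weight 1/1024
  (X=2, Z=0, V=0, W=1, Y=3, U=1) weight 3/1024
  (X=2, Z=0, V=0, W=1, Y=3, U=2) weight 3/1024
  … 120 more
Group by Y:
  weight(Y=0) = 13/192
  weight(Y=1) = 11/192
  weight(Y=2) = 13/64
  weight(Y=3) = 11/64
Total weight = 13/192 + 11/192 + 13/64 + 11/64 = 1/2
P(Y=0 | obs) = 13/192 / 1/2 = 13/96
P(Y=1 | obs) = 11/192 / 1/2 = 11/96
P(Y=2 | obs) = 13/64 / 1/2 = 13/32
P(Y=3 | obs) = 11/64 / 1/2 = 11/32

P(Y = 1 | obs) = 11/96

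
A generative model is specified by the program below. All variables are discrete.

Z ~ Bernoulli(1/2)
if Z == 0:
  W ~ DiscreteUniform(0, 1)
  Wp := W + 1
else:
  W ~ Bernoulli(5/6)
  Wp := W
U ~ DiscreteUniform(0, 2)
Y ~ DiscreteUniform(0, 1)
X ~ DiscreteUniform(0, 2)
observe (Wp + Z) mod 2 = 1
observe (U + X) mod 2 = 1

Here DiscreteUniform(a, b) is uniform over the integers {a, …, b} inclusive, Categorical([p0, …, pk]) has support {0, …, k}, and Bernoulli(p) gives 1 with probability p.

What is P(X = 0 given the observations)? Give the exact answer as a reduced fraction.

P(X = 0 | obs) = 1/4

Enumerate traces; 16 have nonzero weight after conditioning:
  (Z=0, W=0, U=0, Y=0, X=1) weight 1/72
  (Z=0, W=0, U=0, Y=1, X=1) weight 1/72
  (Z=0, W=0, U=1, Y=0, X=0) weight 1/72
  (Z=0, W=0, U=1, Y=0, X=2) weight 1/72
  (Z=0, W=0, U=1, Y=1, X=0) weight 1/72
  (Z=0, W=0, U=1, Y=1, X=2) weight 1/72
  (Z=0, W=0, U=2, Y=0, X=1) weight 1/72
  (Z=0, W=0, U=2, Y=1, X=1) weight 1/72
  … 8 more
Group by X:
  weight(X=0) = 1/27
  weight(X=1) = 2/27
  weight(X=2) = 1/27
Total weight = 1/27 + 2/27 + 1/27 = 4/27
P(X=0 | obs) = 1/27 / 4/27 = 1/4
P(X=1 | obs) = 2/27 / 4/27 = 1/2
P(X=2 | obs) = 1/27 / 4/27 = 1/4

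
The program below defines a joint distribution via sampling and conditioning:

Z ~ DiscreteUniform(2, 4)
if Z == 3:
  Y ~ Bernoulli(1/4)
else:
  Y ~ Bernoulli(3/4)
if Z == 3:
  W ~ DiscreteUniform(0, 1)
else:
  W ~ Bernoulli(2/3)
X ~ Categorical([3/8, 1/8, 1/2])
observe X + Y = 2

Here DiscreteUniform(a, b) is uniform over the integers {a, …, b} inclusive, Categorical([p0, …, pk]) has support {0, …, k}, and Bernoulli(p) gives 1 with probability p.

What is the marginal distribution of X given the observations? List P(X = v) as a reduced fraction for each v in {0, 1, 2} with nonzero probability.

Enumerate traces; 12 have nonzero weight after conditioning:
  (Z=2, Y=0, W=0, X=2) weight 1/72
  (Z=2, Y=0, W=1, X=2) weight 1/36
  (Z=2, Y=1, W=0, X=1) weight 1/96
  (Z=2, Y=1, W=1, X=1) weight 1/48
  (Z=3, Y=0, W=0, X=2) weight 1/16
  (Z=3, Y=0, W=1, X=2) weight 1/16
  (Z=3, Y=1, W=0, X=1) weight 1/192
  (Z=3, Y=1, W=1, X=1) weight 1/192
  … 4 more
Group by X:
  weight(X=1) = 7/96
  weight(X=2) = 5/24
Total weight = 7/96 + 5/24 = 9/32
P(X=1 | obs) = 7/96 / 9/32 = 7/27
P(X=2 | obs) = 5/24 / 9/32 = 20/27

P(X=1) = 7/27, P(X=2) = 20/27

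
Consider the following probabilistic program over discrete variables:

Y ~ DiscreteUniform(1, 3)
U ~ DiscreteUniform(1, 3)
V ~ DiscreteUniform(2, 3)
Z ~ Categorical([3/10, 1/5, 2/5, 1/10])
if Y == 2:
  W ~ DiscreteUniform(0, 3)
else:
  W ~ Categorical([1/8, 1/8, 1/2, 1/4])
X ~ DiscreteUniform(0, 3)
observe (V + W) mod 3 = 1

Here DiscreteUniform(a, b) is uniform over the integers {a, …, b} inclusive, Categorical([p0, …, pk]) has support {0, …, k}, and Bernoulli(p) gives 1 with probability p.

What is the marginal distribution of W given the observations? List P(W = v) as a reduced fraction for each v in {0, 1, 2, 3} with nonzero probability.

P(W=1) = 2/7, P(W=2) = 5/7

Enumerate traces; 288 have nonzero weight after conditioning:
  (Y=1, U=1, V=2, Z=0, W=2, X=0) weight 1/480
  (Y=1, U=1, V=2, Z=0, W=2, X=1) weight 1/480
  (Y=1, U=1, V=2, Z=0, W=2, X=2) weight 1/480
  (Y=1, U=1, V=2, Z=0, W=2, X=3) weight 1/480
  (Y=1, U=1, V=2, Z=1, W=2, X=0) weight 1/720
  (Y=1, U=1, V=2, Z=1, W=2, X=1) weight 1/720
  (Y=1, U=1, V=2, Z=1, W=2, X=2) weight 1/720
  (Y=1, U=1, V=2, Z=1, W=2, X=3) weight 1/720
  (Y=1, U=1, V=3, Z=0, W=1, X=0) weight 1/1920
  … 279 more
Group by W:
  weight(W=1) = 1/12
  weight(W=2) = 5/24
Total weight = 1/12 + 5/24 = 7/24
P(W=1 | obs) = 1/12 / 7/24 = 2/7
P(W=2 | obs) = 5/24 / 7/24 = 5/7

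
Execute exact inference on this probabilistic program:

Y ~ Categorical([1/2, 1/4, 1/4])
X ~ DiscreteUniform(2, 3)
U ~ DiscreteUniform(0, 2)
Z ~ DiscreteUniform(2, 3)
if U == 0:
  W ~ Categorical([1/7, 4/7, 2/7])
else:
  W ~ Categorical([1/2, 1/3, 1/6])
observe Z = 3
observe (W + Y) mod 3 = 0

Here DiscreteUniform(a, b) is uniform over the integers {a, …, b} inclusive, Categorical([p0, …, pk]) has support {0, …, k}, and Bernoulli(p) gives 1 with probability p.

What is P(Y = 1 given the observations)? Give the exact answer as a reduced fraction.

P(Y = 1 | obs) = 13/87

Enumerate traces; 18 have nonzero weight after conditioning:
  (Y=0, X=2, U=0, Z=3, W=0) weight 1/168
  (Y=0, X=2, U=1, Z=3, W=0) weight 1/48
  (Y=0, X=2, U=2, Z=3, W=0) weight 1/48
  (Y=0, X=3, U=0, Z=3, W=0) weight 1/168
  (Y=0, X=3, U=1, Z=3, W=0) weight 1/48
  (Y=0, X=3, U=2, Z=3, W=0) weight 1/48
  (Y=1, X=2, U=0, Z=3, W=2) weight 1/168
  (Y=1, X=2, U=1, Z=3, W=2) weight 1/288
  (Y=2, X=2, U=0, Z=3, W=1) weight 1/84
  … 9 more
Group by Y:
  weight(Y=0) = 2/21
  weight(Y=1) = 13/504
  weight(Y=2) = 13/252
Total weight = 2/21 + 13/504 + 13/252 = 29/168
P(Y=0 | obs) = 2/21 / 29/168 = 16/29
P(Y=1 | obs) = 13/504 / 29/168 = 13/87
P(Y=2 | obs) = 13/252 / 29/168 = 26/87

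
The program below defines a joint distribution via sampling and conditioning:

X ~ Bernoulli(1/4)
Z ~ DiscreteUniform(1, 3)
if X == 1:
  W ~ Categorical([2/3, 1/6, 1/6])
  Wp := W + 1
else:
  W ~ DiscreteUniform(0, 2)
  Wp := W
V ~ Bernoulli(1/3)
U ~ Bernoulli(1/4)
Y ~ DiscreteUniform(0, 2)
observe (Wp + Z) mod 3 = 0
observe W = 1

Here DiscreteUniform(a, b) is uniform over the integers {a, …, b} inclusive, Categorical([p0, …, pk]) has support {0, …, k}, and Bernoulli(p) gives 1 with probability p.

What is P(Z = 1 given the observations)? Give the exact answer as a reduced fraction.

Enumerate traces; 24 have nonzero weight after conditioning:
  (X=0, Z=2, W=1, V=0, U=0, Y=0) weight 1/72
  (X=0, Z=2, W=1, V=0, U=0, Y=1) weight 1/72
  (X=0, Z=2, W=1, V=0, U=0, Y=2) weight 1/72
  (X=0, Z=2, W=1, V=0, U=1, Y=0) weight 1/216
  (X=0, Z=2, W=1, V=0, U=1, Y=1) weight 1/216
  (X=0, Z=2, W=1, V=0, U=1, Y=2) weight 1/216
  (X=0, Z=2, W=1, V=1, U=0, Y=0) weight 1/144
  (X=0, Z=2, W=1, V=1, U=0, Y=1) weight 1/144
  (X=1, Z=1, W=1, V=0, U=0, Y=0) weight 1/432
  … 15 more
Group by Z:
  weight(Z=1) = 1/72
  weight(Z=2) = 1/12
Total weight = 1/72 + 1/12 = 7/72
P(Z=1 | obs) = 1/72 / 7/72 = 1/7
P(Z=2 | obs) = 1/12 / 7/72 = 6/7

P(Z = 1 | obs) = 1/7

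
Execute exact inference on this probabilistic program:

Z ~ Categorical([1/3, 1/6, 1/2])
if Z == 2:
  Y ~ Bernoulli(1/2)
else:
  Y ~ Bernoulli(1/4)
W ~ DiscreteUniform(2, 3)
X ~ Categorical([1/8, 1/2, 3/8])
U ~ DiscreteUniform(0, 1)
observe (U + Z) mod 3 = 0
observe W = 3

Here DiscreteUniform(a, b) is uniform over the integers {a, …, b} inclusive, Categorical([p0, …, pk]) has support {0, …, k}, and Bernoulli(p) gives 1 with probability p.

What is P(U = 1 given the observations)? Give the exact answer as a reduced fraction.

P(U = 1 | obs) = 3/5

Enumerate traces; 12 have nonzero weight after conditioning:
  (Z=0, Y=0, W=3, X=0, U=0) weight 1/128
  (Z=0, Y=0, W=3, X=1, U=0) weight 1/32
  (Z=0, Y=0, W=3, X=2, U=0) weight 3/128
  (Z=0, Y=1, W=3, X=0, U=0) weight 1/384
  (Z=0, Y=1, W=3, X=1, U=0) weight 1/96
  (Z=0, Y=1, W=3, X=2, U=0) weight 1/128
  (Z=2, Y=0, W=3, X=0, U=1) weight 1/128
  (Z=2, Y=0, W=3, X=1, U=1) weight 1/32
  … 4 more
Group by U:
  weight(U=0) = 1/12
  weight(U=1) = 1/8
Total weight = 1/12 + 1/8 = 5/24
P(U=0 | obs) = 1/12 / 5/24 = 2/5
P(U=1 | obs) = 1/8 / 5/24 = 3/5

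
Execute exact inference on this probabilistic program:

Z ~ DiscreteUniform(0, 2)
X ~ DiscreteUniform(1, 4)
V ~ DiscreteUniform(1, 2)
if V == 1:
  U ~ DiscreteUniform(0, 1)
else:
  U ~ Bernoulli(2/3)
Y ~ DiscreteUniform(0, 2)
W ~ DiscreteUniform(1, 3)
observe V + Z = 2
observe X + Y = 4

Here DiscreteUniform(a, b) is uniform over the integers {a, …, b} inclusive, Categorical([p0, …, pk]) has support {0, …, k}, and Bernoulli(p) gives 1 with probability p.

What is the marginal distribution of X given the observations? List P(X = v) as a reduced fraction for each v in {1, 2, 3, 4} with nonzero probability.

Enumerate traces; 36 have nonzero weight after conditioning:
  (Z=0, X=2, V=2, U=0, Y=2, W=1) weight 1/648
  (Z=0, X=2, V=2, U=0, Y=2, W=2) weight 1/648
  (Z=0, X=2, V=2, U=0, Y=2, W=3) weight 1/648
  (Z=0, X=2, V=2, U=1, Y=2, W=1) weight 1/324
  (Z=0, X=2, V=2, U=1, Y=2, W=2) weight 1/324
  (Z=0, X=2, V=2, U=1, Y=2, W=3) weight 1/324
  (Z=0, X=3, V=2, U=0, Y=1, W=1) weight 1/648
  (Z=0, X=3, V=2, U=0, Y=1, W=2) weight 1/648
  (Z=0, X=4, V=2, U=0, Y=0, W=1) weight 1/648
  … 27 more
Group by X:
  weight(X=2) = 1/36
  weight(X=3) = 1/36
  weight(X=4) = 1/36
Total weight = 1/36 + 1/36 + 1/36 = 1/12
P(X=2 | obs) = 1/36 / 1/12 = 1/3
P(X=3 | obs) = 1/36 / 1/12 = 1/3
P(X=4 | obs) = 1/36 / 1/12 = 1/3

P(X=2) = 1/3, P(X=3) = 1/3, P(X=4) = 1/3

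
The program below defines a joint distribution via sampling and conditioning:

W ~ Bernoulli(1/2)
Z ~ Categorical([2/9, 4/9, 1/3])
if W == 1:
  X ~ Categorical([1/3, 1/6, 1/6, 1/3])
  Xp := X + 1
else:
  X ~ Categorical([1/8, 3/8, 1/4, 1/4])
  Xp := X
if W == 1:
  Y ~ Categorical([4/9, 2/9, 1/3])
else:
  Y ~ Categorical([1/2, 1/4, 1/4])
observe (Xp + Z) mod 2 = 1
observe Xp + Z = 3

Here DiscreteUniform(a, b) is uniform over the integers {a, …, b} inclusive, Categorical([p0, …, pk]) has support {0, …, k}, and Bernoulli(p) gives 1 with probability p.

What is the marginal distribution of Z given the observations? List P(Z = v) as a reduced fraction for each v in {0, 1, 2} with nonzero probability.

Enumerate traces; 18 have nonzero weight after conditioning:
  (W=0, Z=0, X=3, Y=0) weight 1/72
  (W=0, Z=0, X=3, Y=1) weight 1/144
  (W=0, Z=0, X=3, Y=2) weight 1/144
  (W=0, Z=1, X=2, Y=0) weight 1/36
  (W=0, Z=1, X=2, Y=1) weight 1/72
  (W=0, Z=1, X=2, Y=2) weight 1/72
  (W=0, Z=2, X=1, Y=0) weight 1/32
  (W=0, Z=2, X=1, Y=1) weight 1/64
  … 10 more
Group by Z:
  weight(Z=0) = 5/108
  weight(Z=1) = 5/54
  weight(Z=2) = 17/144
Total weight = 5/108 + 5/54 + 17/144 = 37/144
P(Z=0 | obs) = 5/108 / 37/144 = 20/111
P(Z=1 | obs) = 5/54 / 37/144 = 40/111
P(Z=2 | obs) = 17/144 / 37/144 = 17/37

P(Z=0) = 20/111, P(Z=1) = 40/111, P(Z=2) = 17/37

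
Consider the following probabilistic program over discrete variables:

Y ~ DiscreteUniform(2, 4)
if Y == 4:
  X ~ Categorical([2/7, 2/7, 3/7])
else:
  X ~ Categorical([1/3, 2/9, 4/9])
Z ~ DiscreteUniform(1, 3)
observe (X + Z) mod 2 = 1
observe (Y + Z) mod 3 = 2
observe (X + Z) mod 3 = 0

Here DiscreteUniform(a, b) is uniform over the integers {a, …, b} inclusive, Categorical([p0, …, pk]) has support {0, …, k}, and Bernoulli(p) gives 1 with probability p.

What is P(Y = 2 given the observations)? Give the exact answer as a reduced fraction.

Enumerate traces; 3 have nonzero weight after conditioning:
  (Y=2, X=0, Z=3) weight 1/27
  (Y=3, X=1, Z=2) weight 2/81
  (Y=4, X=2, Z=1) weight 1/21
Group by Y:
  weight(Y=2) = 1/27
  weight(Y=3) = 2/81
  weight(Y=4) = 1/21
Total weight = 1/27 + 2/81 + 1/21 = 62/567
P(Y=2 | obs) = 1/27 / 62/567 = 21/62
P(Y=3 | obs) = 2/81 / 62/567 = 7/31
P(Y=4 | obs) = 1/21 / 62/567 = 27/62

P(Y = 2 | obs) = 21/62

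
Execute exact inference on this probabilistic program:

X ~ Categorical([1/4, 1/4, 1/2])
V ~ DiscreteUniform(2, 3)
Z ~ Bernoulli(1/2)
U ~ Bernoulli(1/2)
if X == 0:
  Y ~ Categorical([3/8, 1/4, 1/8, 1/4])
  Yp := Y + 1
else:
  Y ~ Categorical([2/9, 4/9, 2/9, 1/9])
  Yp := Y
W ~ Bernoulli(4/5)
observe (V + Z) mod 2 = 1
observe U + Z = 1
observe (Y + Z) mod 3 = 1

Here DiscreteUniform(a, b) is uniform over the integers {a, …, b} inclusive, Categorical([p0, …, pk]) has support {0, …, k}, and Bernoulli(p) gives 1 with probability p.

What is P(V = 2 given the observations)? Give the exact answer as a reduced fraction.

P(V = 2 | obs) = 39/77

Enumerate traces; 18 have nonzero weight after conditioning:
  (X=0, V=2, Z=1, U=0, Y=0, W=0) weight 3/1280
  (X=0, V=2, Z=1, U=0, Y=0, W=1) weight 3/320
  (X=0, V=2, Z=1, U=0, Y=3, W=0) weight 1/640
  (X=0, V=2, Z=1, U=0, Y=3, W=1) weight 1/160
  (X=0, V=3, Z=0, U=1, Y=1, W=0) weight 1/640
  (X=0, V=3, Z=0, U=1, Y=1, W=1) weight 1/160
  (X=1, V=2, Z=1, U=0, Y=0, W=0) weight 1/720
  (X=1, V=2, Z=1, U=0, Y=0, W=1) weight 1/180
  … 10 more
Group by V:
  weight(V=2) = 13/256
  weight(V=3) = 19/384
Total weight = 13/256 + 19/384 = 77/768
P(V=2 | obs) = 13/256 / 77/768 = 39/77
P(V=3 | obs) = 19/384 / 77/768 = 38/77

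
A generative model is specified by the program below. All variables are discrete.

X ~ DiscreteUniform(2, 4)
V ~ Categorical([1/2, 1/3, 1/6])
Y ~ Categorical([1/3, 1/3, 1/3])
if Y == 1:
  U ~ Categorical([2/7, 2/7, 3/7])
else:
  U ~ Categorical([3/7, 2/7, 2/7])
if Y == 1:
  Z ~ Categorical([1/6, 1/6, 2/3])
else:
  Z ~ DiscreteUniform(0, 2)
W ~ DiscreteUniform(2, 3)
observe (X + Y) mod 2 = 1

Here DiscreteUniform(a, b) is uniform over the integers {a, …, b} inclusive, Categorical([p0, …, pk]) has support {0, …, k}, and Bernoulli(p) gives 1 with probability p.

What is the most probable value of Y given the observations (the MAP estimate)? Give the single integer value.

argmax_v P(Y = v | obs) = 1

Enumerate traces; 216 have nonzero weight after conditioning:
  (X=2, V=0, Y=1, U=0, Z=0, W=2) weight 1/756
  (X=2, V=0, Y=1, U=0, Z=0, W=3) weight 1/756
  (X=2, V=0, Y=1, U=0, Z=1, W=2) weight 1/756
  (X=2, V=0, Y=1, U=0, Z=1, W=3) weight 1/756
  (X=2, V=0, Y=1, U=0, Z=2, W=2) weight 1/189
  (X=2, V=0, Y=1, U=0, Z=2, W=3) weight 1/189
  (X=2, V=0, Y=1, U=1, Z=0, W=2) weight 1/756
  (X=2, V=0, Y=1, U=1, Z=0, W=3) weight 1/756
  (X=3, V=0, Y=0, U=0, Z=0, W=2) weight 1/252
  (X=3, V=0, Y=2, U=0, Z=0, W=2) weight 1/252
  … 206 more
Group by Y:
  weight(Y=0) = 1/9
  weight(Y=1) = 2/9
  weight(Y=2) = 1/9
Total weight = 1/9 + 2/9 + 1/9 = 4/9
P(Y=0 | obs) = 1/9 / 4/9 = 1/4
P(Y=1 | obs) = 2/9 / 4/9 = 1/2
P(Y=2 | obs) = 1/9 / 4/9 = 1/4
argmax = 1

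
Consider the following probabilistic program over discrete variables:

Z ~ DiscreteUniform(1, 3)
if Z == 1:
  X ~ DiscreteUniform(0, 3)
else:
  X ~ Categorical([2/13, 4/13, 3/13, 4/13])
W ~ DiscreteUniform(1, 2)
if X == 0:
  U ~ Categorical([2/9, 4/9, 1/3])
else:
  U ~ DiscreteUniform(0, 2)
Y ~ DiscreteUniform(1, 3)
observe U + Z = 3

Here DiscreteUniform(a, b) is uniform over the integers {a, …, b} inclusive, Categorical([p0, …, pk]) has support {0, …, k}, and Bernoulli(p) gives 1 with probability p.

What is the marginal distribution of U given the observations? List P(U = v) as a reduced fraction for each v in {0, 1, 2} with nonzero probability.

Enumerate traces; 72 have nonzero weight after conditioning:
  (Z=1, X=0, W=1, U=2, Y=1) weight 1/216
  (Z=1, X=0, W=1, U=2, Y=2) weight 1/216
  (Z=1, X=0, W=1, U=2, Y=3) weight 1/216
  (Z=1, X=0, W=2, U=2, Y=1) weight 1/216
  (Z=1, X=0, W=2, U=2, Y=2) weight 1/216
  (Z=1, X=0, W=2, U=2, Y=3) weight 1/216
  (Z=1, X=1, W=1, U=2, Y=1) weight 1/216
  (Z=1, X=1, W=1, U=2, Y=2) weight 1/216
  (Z=2, X=0, W=1, U=1, Y=1) weight 4/1053
  (Z=3, X=0, W=1, U=0, Y=1) weight 2/1053
  … 62 more
Group by U:
  weight(U=0) = 37/351
  weight(U=1) = 41/351
  weight(U=2) = 1/9
Total weight = 37/351 + 41/351 + 1/9 = 1/3
P(U=0 | obs) = 37/351 / 1/3 = 37/117
P(U=1 | obs) = 41/351 / 1/3 = 41/117
P(U=2 | obs) = 1/9 / 1/3 = 1/3

P(U=0) = 37/117, P(U=1) = 41/117, P(U=2) = 1/3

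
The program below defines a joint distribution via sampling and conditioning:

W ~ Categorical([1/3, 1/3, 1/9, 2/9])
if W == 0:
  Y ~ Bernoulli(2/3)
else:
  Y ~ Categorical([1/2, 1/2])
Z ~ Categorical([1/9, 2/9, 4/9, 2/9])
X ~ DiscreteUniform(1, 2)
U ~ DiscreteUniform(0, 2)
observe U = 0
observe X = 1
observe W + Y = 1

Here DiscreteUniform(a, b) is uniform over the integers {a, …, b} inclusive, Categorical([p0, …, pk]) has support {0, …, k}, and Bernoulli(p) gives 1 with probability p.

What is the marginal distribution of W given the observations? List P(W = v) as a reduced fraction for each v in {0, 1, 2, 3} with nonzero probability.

Enumerate traces; 8 have nonzero weight after conditioning:
  (W=0, Y=1, Z=0, X=1, U=0) weight 1/243
  (W=0, Y=1, Z=1, X=1, U=0) weight 2/243
  (W=0, Y=1, Z=2, X=1, U=0) weight 4/243
  (W=0, Y=1, Z=3, X=1, U=0) weight 2/243
  (W=1, Y=0, Z=0, X=1, U=0) weight 1/324
  (W=1, Y=0, Z=1, X=1, U=0) weight 1/162
  (W=1, Y=0, Z=2, X=1, U=0) weight 1/81
  (W=1, Y=0, Z=3, X=1, U=0) weight 1/162
Group by W:
  weight(W=0) = 1/27
  weight(W=1) = 1/36
Total weight = 1/27 + 1/36 = 7/108
P(W=0 | obs) = 1/27 / 7/108 = 4/7
P(W=1 | obs) = 1/36 / 7/108 = 3/7

P(W=0) = 4/7, P(W=1) = 3/7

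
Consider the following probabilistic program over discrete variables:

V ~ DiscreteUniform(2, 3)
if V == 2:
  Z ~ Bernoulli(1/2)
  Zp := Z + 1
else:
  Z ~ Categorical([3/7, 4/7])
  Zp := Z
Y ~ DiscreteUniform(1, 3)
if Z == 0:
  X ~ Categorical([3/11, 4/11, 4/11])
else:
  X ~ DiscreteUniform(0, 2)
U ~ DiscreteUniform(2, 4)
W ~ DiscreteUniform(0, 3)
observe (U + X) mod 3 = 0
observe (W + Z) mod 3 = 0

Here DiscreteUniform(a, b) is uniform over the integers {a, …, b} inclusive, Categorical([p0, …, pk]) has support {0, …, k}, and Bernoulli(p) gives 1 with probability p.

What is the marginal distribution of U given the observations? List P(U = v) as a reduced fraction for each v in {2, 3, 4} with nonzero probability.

Enumerate traces; 54 have nonzero weight after conditioning:
  (V=2, Z=0, Y=1, X=0, U=3, W=0) weight 1/528
  (V=2, Z=0, Y=1, X=0, U=3, W=3) weight 1/528
  (V=2, Z=0, Y=1, X=1, U=2, W=0) weight 1/396
  (V=2, Z=0, Y=1, X=1, U=2, W=3) weight 1/396
  (V=2, Z=0, Y=1, X=2, U=4, W=0) weight 1/396
  (V=2, Z=0, Y=1, X=2, U=4, W=3) weight 1/396
  (V=2, Z=0, Y=2, X=0, U=3, W=0) weight 1/528
  (V=2, Z=0, Y=2, X=0, U=3, W=3) weight 1/528
  … 46 more
Group by U:
  weight(U=2) = 53/1232
  weight(U=3) = 19/528
  weight(U=4) = 53/1232
Total weight = 53/1232 + 19/528 + 53/1232 = 41/336
P(U=2 | obs) = 53/1232 / 41/336 = 159/451
P(U=3 | obs) = 19/528 / 41/336 = 133/451
P(U=4 | obs) = 53/1232 / 41/336 = 159/451

P(U=2) = 159/451, P(U=3) = 133/451, P(U=4) = 159/451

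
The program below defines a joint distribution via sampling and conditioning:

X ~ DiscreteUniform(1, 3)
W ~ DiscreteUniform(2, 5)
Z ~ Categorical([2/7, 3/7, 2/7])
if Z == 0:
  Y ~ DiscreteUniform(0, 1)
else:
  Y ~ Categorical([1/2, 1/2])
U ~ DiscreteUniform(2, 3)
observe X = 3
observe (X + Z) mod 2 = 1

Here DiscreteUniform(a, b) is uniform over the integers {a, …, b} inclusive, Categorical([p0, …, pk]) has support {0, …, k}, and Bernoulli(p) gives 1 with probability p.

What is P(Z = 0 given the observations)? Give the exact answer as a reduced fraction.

Enumerate traces; 32 have nonzero weight after conditioning:
  (X=3, W=2, Z=0, Y=0, U=2) weight 1/168
  (X=3, W=2, Z=0, Y=0, U=3) weight 1/168
  (X=3, W=2, Z=0, Y=1, U=2) weight 1/168
  (X=3, W=2, Z=0, Y=1, U=3) weight 1/168
  (X=3, W=2, Z=2, Y=0, U=2) weight 1/168
  (X=3, W=2, Z=2, Y=0, U=3) weight 1/168
  (X=3, W=2, Z=2, Y=1, U=2) weight 1/168
  (X=3, W=2, Z=2, Y=1, U=3) weight 1/168
  … 24 more
Group by Z:
  weight(Z=0) = 2/21
  weight(Z=2) = 2/21
Total weight = 2/21 + 2/21 = 4/21
P(Z=0 | obs) = 2/21 / 4/21 = 1/2
P(Z=2 | obs) = 2/21 / 4/21 = 1/2

P(Z = 0 | obs) = 1/2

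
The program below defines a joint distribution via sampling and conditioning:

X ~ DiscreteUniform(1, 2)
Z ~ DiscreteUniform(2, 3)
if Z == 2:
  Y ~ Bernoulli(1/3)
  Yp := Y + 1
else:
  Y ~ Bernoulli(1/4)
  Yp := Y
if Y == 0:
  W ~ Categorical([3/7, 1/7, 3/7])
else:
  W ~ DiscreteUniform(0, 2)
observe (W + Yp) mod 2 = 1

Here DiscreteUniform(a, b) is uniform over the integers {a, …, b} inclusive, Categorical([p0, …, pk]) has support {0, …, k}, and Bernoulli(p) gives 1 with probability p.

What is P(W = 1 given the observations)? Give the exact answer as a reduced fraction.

P(W = 1 | obs) = 55/241

Enumerate traces; 12 have nonzero weight after conditioning:
  (X=1, Z=2, Y=0, W=0) weight 1/14
  (X=1, Z=2, Y=0, W=2) weight 1/14
  (X=1, Z=2, Y=1, W=1) weight 1/36
  (X=1, Z=3, Y=0, W=1) weight 3/112
  (X=1, Z=3, Y=1, W=0) weight 1/48
  (X=1, Z=3, Y=1, W=2) weight 1/48
  (X=2, Z=2, Y=0, W=0) weight 1/14
  (X=2, Z=2, Y=0, W=2) weight 1/14
  … 4 more
Group by W:
  weight(W=0) = 31/168
  weight(W=1) = 55/504
  weight(W=2) = 31/168
Total weight = 31/168 + 55/504 + 31/168 = 241/504
P(W=0 | obs) = 31/168 / 241/504 = 93/241
P(W=1 | obs) = 55/504 / 241/504 = 55/241
P(W=2 | obs) = 31/168 / 241/504 = 93/241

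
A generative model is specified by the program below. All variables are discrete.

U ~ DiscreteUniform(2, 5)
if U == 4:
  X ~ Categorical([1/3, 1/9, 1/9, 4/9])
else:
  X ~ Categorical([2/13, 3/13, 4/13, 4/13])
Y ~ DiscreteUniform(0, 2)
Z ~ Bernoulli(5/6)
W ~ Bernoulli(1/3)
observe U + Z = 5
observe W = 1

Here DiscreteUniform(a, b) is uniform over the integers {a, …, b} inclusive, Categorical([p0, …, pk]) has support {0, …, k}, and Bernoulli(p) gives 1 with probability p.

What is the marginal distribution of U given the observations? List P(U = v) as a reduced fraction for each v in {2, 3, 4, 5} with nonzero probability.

Enumerate traces; 24 have nonzero weight after conditioning:
  (U=4, X=0, Y=0, Z=1, W=1) weight 5/648
  (U=4, X=0, Y=1, Z=1, W=1) weight 5/648
  (U=4, X=0, Y=2, Z=1, W=1) weight 5/648
  (U=4, X=1, Y=0, Z=1, W=1) weight 5/1944
  (U=4, X=1, Y=1, Z=1, W=1) weight 5/1944
  (U=4, X=1, Y=2, Z=1, W=1) weight 5/1944
  (U=4, X=2, Y=0, Z=1, W=1) weight 5/1944
  (U=4, X=2, Y=1, Z=1, W=1) weight 5/1944
  (U=5, X=0, Y=0, Z=0, W=1) weight 1/1404
  … 15 more
Group by U:
  weight(U=4) = 5/72
  weight(U=5) = 1/72
Total weight = 5/72 + 1/72 = 1/12
P(U=4 | obs) = 5/72 / 1/12 = 5/6
P(U=5 | obs) = 1/72 / 1/12 = 1/6

P(U=4) = 5/6, P(U=5) = 1/6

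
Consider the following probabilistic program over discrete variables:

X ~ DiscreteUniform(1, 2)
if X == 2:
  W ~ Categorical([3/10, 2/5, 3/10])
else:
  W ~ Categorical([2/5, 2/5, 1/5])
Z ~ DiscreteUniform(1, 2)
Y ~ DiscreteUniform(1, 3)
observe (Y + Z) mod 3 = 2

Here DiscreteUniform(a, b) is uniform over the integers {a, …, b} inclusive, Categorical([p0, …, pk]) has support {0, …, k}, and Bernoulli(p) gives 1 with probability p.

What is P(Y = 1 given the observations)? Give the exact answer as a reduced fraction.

P(Y = 1 | obs) = 1/2

Enumerate traces; 12 have nonzero weight after conditioning:
  (X=1, W=0, Z=1, Y=1) weight 1/30
  (X=1, W=0, Z=2, Y=3) weight 1/30
  (X=1, W=1, Z=1, Y=1) weight 1/30
  (X=1, W=1, Z=2, Y=3) weight 1/30
  (X=1, W=2, Z=1, Y=1) weight 1/60
  (X=1, W=2, Z=2, Y=3) weight 1/60
  (X=2, W=0, Z=1, Y=1) weight 1/40
  (X=2, W=0, Z=2, Y=3) weight 1/40
  … 4 more
Group by Y:
  weight(Y=1) = 1/6
  weight(Y=3) = 1/6
Total weight = 1/6 + 1/6 = 1/3
P(Y=1 | obs) = 1/6 / 1/3 = 1/2
P(Y=3 | obs) = 1/6 / 1/3 = 1/2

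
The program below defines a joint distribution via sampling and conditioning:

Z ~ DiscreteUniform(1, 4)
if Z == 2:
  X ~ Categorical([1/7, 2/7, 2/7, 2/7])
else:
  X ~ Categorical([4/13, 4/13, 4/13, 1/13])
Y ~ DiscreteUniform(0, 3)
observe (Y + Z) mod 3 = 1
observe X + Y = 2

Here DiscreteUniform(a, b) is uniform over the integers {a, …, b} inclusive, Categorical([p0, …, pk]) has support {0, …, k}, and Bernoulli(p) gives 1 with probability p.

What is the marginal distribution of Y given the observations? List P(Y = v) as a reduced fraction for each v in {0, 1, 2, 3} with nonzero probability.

Enumerate traces; 4 have nonzero weight after conditioning:
  (Z=1, X=2, Y=0) weight 1/52
  (Z=2, X=0, Y=2) weight 1/112
  (Z=3, X=1, Y=1) weight 1/52
  (Z=4, X=2, Y=0) weight 1/52
Group by Y:
  weight(Y=0) = 1/26
  weight(Y=1) = 1/52
  weight(Y=2) = 1/112
Total weight = 1/26 + 1/52 + 1/112 = 97/1456
P(Y=0 | obs) = 1/26 / 97/1456 = 56/97
P(Y=1 | obs) = 1/52 / 97/1456 = 28/97
P(Y=2 | obs) = 1/112 / 97/1456 = 13/97

P(Y=0) = 56/97, P(Y=1) = 28/97, P(Y=2) = 13/97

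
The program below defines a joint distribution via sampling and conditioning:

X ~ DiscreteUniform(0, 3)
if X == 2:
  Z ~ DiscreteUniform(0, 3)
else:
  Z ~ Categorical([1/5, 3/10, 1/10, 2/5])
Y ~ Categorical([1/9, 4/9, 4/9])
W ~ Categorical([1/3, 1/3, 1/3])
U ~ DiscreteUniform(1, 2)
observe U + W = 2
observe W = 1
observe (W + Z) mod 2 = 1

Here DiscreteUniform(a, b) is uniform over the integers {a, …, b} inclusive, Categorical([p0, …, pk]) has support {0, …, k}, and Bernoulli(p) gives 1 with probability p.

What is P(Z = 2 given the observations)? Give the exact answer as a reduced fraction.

Enumerate traces; 24 have nonzero weight after conditioning:
  (X=0, Z=0, Y=0, W=1, U=1) weight 1/1080
  (X=0, Z=0, Y=1, W=1, U=1) weight 1/270
  (X=0, Z=0, Y=2, W=1, U=1) weight 1/270
  (X=0, Z=2, Y=0, W=1, U=1) weight 1/2160
  (X=0, Z=2, Y=1, W=1, U=1) weight 1/540
  (X=0, Z=2, Y=2, W=1, U=1) weight 1/540
  (X=1, Z=0, Y=0, W=1, U=1) weight 1/1080
  (X=1, Z=0, Y=1, W=1, U=1) weight 1/270
  … 16 more
Group by Z:
  weight(Z=0) = 17/480
  weight(Z=2) = 11/480
Total weight = 17/480 + 11/480 = 7/120
P(Z=0 | obs) = 17/480 / 7/120 = 17/28
P(Z=2 | obs) = 11/480 / 7/120 = 11/28

P(Z = 2 | obs) = 11/28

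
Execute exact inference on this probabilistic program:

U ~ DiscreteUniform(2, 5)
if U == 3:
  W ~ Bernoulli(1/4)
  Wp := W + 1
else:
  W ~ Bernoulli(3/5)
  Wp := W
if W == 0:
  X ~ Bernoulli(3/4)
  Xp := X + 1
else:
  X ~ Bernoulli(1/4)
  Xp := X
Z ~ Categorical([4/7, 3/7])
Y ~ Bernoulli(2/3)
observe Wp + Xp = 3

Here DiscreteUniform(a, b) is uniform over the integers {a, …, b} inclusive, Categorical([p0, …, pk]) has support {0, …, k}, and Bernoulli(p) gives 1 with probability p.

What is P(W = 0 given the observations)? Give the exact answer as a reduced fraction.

Enumerate traces; 8 have nonzero weight after conditioning:
  (U=3, W=0, X=1, Z=0, Y=0) weight 3/112
  (U=3, W=0, X=1, Z=0, Y=1) weight 3/56
  (U=3, W=0, X=1, Z=1, Y=0) weight 9/448
  (U=3, W=0, X=1, Z=1, Y=1) weight 9/224
  (U=3, W=1, X=1, Z=0, Y=0) weight 1/336
  (U=3, W=1, X=1, Z=0, Y=1) weight 1/168
  (U=3, W=1, X=1, Z=1, Y=0) weight 1/448
  (U=3, W=1, X=1, Z=1, Y=1) weight 1/224
Group by W:
  weight(W=0) = 9/64
  weight(W=1) = 1/64
Total weight = 9/64 + 1/64 = 5/32
P(W=0 | obs) = 9/64 / 5/32 = 9/10
P(W=1 | obs) = 1/64 / 5/32 = 1/10

P(W = 0 | obs) = 9/10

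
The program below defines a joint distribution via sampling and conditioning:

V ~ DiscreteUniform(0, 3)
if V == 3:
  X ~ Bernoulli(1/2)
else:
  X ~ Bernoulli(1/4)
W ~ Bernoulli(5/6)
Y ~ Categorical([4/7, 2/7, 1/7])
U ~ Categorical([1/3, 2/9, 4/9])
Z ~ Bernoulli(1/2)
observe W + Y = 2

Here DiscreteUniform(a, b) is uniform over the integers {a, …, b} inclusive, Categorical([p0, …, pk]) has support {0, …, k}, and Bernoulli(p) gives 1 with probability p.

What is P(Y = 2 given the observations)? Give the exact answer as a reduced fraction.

Enumerate traces; 96 have nonzero weight after conditioning:
  (V=0, X=0, W=0, Y=2, U=0, Z=0) weight 1/1344
  (V=0, X=0, W=0, Y=2, U=0, Z=1) weight 1/1344
  (V=0, X=0, W=0, Y=2, U=1, Z=0) weight 1/2016
  (V=0, X=0, W=0, Y=2, U=1, Z=1) weight 1/2016
  (V=0, X=0, W=0, Y=2, U=2, Z=0) weight 1/1008
  (V=0, X=0, W=0, Y=2, U=2, Z=1) weight 1/1008
  (V=0, X=0, W=1, Y=1, U=0, Z=0) weight 5/672
  (V=0, X=0, W=1, Y=1, U=0, Z=1) weight 5/672
  … 88 more
Group by Y:
  weight(Y=1) = 5/21
  weight(Y=2) = 1/42
Total weight = 5/21 + 1/42 = 11/42
P(Y=1 | obs) = 5/21 / 11/42 = 10/11
P(Y=2 | obs) = 1/42 / 11/42 = 1/11

P(Y = 2 | obs) = 1/11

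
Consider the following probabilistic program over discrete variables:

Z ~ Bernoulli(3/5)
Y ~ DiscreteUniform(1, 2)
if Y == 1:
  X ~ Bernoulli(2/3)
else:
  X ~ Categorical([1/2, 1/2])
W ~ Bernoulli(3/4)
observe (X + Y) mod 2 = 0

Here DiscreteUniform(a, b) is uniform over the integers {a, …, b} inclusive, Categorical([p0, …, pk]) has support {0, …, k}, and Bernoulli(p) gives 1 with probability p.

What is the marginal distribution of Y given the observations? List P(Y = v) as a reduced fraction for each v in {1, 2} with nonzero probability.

P(Y=1) = 4/7, P(Y=2) = 3/7

Enumerate traces; 8 have nonzero weight after conditioning:
  (Z=0, Y=1, X=1, W=0) weight 1/30
  (Z=0, Y=1, X=1, W=1) weight 1/10
  (Z=0, Y=2, X=0, W=0) weight 1/40
  (Z=0, Y=2, X=0, W=1) weight 3/40
  (Z=1, Y=1, X=1, W=0) weight 1/20
  (Z=1, Y=1, X=1, W=1) weight 3/20
  (Z=1, Y=2, X=0, W=0) weight 3/80
  (Z=1, Y=2, X=0, W=1) weight 9/80
Group by Y:
  weight(Y=1) = 1/3
  weight(Y=2) = 1/4
Total weight = 1/3 + 1/4 = 7/12
P(Y=1 | obs) = 1/3 / 7/12 = 4/7
P(Y=2 | obs) = 1/4 / 7/12 = 3/7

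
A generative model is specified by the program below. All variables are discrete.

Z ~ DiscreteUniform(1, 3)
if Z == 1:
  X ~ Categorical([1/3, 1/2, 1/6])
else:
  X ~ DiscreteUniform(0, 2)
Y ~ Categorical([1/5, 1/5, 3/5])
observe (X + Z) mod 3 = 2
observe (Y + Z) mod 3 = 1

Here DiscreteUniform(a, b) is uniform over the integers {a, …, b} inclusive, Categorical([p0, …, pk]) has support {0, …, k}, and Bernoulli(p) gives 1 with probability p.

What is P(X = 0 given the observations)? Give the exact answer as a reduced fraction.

Enumerate traces; 3 have nonzero weight after conditioning:
  (Z=1, X=1, Y=0) weight 1/30
  (Z=2, X=0, Y=2) weight 1/15
  (Z=3, X=2, Y=1) weight 1/45
Group by X:
  weight(X=0) = 1/15
  weight(X=1) = 1/30
  weight(X=2) = 1/45
Total weight = 1/15 + 1/30 + 1/45 = 11/90
P(X=0 | obs) = 1/15 / 11/90 = 6/11
P(X=1 | obs) = 1/30 / 11/90 = 3/11
P(X=2 | obs) = 1/45 / 11/90 = 2/11

P(X = 0 | obs) = 6/11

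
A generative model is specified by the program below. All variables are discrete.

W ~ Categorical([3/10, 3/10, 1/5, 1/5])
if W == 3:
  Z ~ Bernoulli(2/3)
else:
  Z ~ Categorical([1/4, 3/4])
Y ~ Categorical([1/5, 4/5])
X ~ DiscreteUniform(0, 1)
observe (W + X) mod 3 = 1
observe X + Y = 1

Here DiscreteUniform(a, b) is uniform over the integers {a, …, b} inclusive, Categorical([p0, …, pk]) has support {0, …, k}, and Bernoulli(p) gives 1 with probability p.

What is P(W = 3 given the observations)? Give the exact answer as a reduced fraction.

P(W = 3 | obs) = 2/17

Enumerate traces; 6 have nonzero weight after conditioning:
  (W=0, Z=0, Y=0, X=1) weight 3/400
  (W=0, Z=1, Y=0, X=1) weight 9/400
  (W=1, Z=0, Y=1, X=0) weight 3/100
  (W=1, Z=1, Y=1, X=0) weight 9/100
  (W=3, Z=0, Y=0, X=1) weight 1/150
  (W=3, Z=1, Y=0, X=1) weight 1/75
Group by W:
  weight(W=0) = 3/100
  weight(W=1) = 3/25
  weight(W=3) = 1/50
Total weight = 3/100 + 3/25 + 1/50 = 17/100
P(W=0 | obs) = 3/100 / 17/100 = 3/17
P(W=1 | obs) = 3/25 / 17/100 = 12/17
P(W=3 | obs) = 1/50 / 17/100 = 2/17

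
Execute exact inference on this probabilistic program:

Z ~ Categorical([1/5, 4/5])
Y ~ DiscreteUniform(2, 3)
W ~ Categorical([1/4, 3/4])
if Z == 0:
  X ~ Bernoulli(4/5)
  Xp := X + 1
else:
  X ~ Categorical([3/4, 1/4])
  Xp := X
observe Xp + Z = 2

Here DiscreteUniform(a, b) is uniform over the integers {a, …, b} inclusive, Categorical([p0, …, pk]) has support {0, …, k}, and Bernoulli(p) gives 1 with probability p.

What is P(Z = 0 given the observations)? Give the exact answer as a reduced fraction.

P(Z = 0 | obs) = 4/9

Enumerate traces; 8 have nonzero weight after conditioning:
  (Z=0, Y=2, W=0, X=1) weight 1/50
  (Z=0, Y=2, W=1, X=1) weight 3/50
  (Z=0, Y=3, W=0, X=1) weight 1/50
  (Z=0, Y=3, W=1, X=1) weight 3/50
  (Z=1, Y=2, W=0, X=1) weight 1/40
  (Z=1, Y=2, W=1, X=1) weight 3/40
  (Z=1, Y=3, W=0, X=1) weight 1/40
  (Z=1, Y=3, W=1, X=1) weight 3/40
Group by Z:
  weight(Z=0) = 4/25
  weight(Z=1) = 1/5
Total weight = 4/25 + 1/5 = 9/25
P(Z=0 | obs) = 4/25 / 9/25 = 4/9
P(Z=1 | obs) = 1/5 / 9/25 = 5/9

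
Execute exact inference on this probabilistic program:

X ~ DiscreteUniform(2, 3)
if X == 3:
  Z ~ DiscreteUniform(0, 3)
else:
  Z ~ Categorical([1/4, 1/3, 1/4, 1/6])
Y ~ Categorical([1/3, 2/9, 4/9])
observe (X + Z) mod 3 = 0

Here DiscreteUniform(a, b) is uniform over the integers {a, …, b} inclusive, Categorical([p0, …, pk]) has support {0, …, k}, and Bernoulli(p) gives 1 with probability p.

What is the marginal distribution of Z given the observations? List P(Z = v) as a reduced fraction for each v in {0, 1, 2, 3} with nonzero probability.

P(Z=0) = 3/10, P(Z=1) = 2/5, P(Z=3) = 3/10

Enumerate traces; 9 have nonzero weight after conditioning:
  (X=2, Z=1, Y=0) weight 1/18
  (X=2, Z=1, Y=1) weight 1/27
  (X=2, Z=1, Y=2) weight 2/27
  (X=3, Z=0, Y=0) weight 1/24
  (X=3, Z=0, Y=1) weight 1/36
  (X=3, Z=0, Y=2) weight 1/18
  (X=3, Z=3, Y=0) weight 1/24
  (X=3, Z=3, Y=1) weight 1/36
  … 1 more
Group by Z:
  weight(Z=0) = 1/8
  weight(Z=1) = 1/6
  weight(Z=3) = 1/8
Total weight = 1/8 + 1/6 + 1/8 = 5/12
P(Z=0 | obs) = 1/8 / 5/12 = 3/10
P(Z=1 | obs) = 1/6 / 5/12 = 2/5
P(Z=3 | obs) = 1/8 / 5/12 = 3/10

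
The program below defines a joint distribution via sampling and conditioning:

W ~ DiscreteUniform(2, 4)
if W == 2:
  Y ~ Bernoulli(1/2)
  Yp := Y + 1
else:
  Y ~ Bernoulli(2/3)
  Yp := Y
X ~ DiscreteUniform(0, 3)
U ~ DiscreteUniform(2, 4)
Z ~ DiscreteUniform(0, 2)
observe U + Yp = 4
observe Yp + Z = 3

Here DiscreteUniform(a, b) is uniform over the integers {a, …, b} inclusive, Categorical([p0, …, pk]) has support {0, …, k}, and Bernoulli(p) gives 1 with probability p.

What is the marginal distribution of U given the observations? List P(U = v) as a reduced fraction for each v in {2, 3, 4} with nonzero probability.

P(U=2) = 3/14, P(U=3) = 11/14

Enumerate traces; 16 have nonzero weight after conditioning:
  (W=2, Y=0, X=0, U=3, Z=2) weight 1/216
  (W=2, Y=0, X=1, U=3, Z=2) weight 1/216
  (W=2, Y=0, X=2, U=3, Z=2) weight 1/216
  (W=2, Y=0, X=3, U=3, Z=2) weight 1/216
  (W=2, Y=1, X=0, U=2, Z=1) weight 1/216
  (W=2, Y=1, X=1, U=2, Z=1) weight 1/216
  (W=2, Y=1, X=2, U=2, Z=1) weight 1/216
  (W=2, Y=1, X=3, U=2, Z=1) weight 1/216
  … 8 more
Group by U:
  weight(U=2) = 1/54
  weight(U=3) = 11/162
Total weight = 1/54 + 11/162 = 7/81
P(U=2 | obs) = 1/54 / 7/81 = 3/14
P(U=3 | obs) = 11/162 / 7/81 = 11/14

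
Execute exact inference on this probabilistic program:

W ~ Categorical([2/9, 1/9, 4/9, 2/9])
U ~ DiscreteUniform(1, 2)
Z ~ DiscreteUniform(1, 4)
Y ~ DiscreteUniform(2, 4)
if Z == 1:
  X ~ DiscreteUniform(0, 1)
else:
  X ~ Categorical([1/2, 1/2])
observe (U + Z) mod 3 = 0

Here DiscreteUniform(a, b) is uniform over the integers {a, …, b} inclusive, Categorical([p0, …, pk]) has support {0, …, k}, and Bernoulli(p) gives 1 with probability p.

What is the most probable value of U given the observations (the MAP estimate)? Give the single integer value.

Enumerate traces; 72 have nonzero weight after conditioning:
  (W=0, U=1, Z=2, Y=2, X=0) weight 1/216
  (W=0, U=1, Z=2, Y=2, X=1) weight 1/216
  (W=0, U=1, Z=2, Y=3, X=0) weight 1/216
  (W=0, U=1, Z=2, Y=3, X=1) weight 1/216
  (W=0, U=1, Z=2, Y=4, X=0) weight 1/216
  (W=0, U=1, Z=2, Y=4, X=1) weight 1/216
  (W=0, U=2, Z=1, Y=2, X=0) weight 1/216
  (W=0, U=2, Z=1, Y=2, X=1) weight 1/216
  … 64 more
Group by U:
  weight(U=1) = 1/8
  weight(U=2) = 1/4
Total weight = 1/8 + 1/4 = 3/8
P(U=1 | obs) = 1/8 / 3/8 = 1/3
P(U=2 | obs) = 1/4 / 3/8 = 2/3
argmax = 2

argmax_v P(U = v | obs) = 2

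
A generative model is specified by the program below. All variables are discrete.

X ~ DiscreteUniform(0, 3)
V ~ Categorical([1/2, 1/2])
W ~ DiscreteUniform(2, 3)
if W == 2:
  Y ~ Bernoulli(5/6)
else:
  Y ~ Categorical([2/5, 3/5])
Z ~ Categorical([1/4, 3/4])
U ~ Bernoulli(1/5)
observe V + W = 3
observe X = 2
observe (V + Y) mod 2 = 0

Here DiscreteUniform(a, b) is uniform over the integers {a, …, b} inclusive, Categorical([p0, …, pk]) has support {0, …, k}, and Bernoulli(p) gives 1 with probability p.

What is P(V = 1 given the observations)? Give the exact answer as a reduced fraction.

P(V = 1 | obs) = 25/37

Enumerate traces; 8 have nonzero weight after conditioning:
  (X=2, V=0, W=3, Y=0, Z=0, U=0) weight 1/200
  (X=2, V=0, W=3, Y=0, Z=0, U=1) weight 1/800
  (X=2, V=0, W=3, Y=0, Z=1, U=0) weight 3/200
  (X=2, V=0, W=3, Y=0, Z=1, U=1) weight 3/800
  (X=2, V=1, W=2, Y=1, Z=0, U=0) weight 1/96
  (X=2, V=1, W=2, Y=1, Z=0, U=1) weight 1/384
  (X=2, V=1, W=2, Y=1, Z=1, U=0) weight 1/32
  (X=2, V=1, W=2, Y=1, Z=1, U=1) weight 1/128
Group by V:
  weight(V=0) = 1/40
  weight(V=1) = 5/96
Total weight = 1/40 + 5/96 = 37/480
P(V=0 | obs) = 1/40 / 37/480 = 12/37
P(V=1 | obs) = 5/96 / 37/480 = 25/37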